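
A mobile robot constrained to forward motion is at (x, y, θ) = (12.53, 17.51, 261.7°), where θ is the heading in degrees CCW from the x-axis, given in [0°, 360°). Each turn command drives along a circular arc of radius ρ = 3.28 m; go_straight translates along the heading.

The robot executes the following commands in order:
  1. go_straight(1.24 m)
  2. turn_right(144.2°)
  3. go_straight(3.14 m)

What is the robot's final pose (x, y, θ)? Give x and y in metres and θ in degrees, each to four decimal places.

(4.7461, 18.0272, 117.5000°)

set_pose: (x, y, θ) = (12.5300, 17.5100, 261.7000°), ρ = 3.28
go_straight(1.24): x += 1.24·cos θ, y += 1.24·sin θ → (12.3510, 16.2830, 261.7000°)
turn_right(144.2°): centre at ρ to the right, rotate −144.2° → (6.1960, 15.2419, 117.5000°)
go_straight(3.14): x += 3.14·cos θ, y += 3.14·sin θ → (4.7461, 18.0272, 117.5000°)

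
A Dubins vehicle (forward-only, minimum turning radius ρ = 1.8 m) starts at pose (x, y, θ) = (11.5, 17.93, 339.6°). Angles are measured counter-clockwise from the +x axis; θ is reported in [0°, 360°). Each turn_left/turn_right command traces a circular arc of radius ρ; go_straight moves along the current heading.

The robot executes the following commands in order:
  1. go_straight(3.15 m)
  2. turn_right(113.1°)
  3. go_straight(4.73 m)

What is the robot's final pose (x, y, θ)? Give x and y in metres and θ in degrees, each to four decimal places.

(11.8748, 10.4748, 226.5000°)

set_pose: (x, y, θ) = (11.5000, 17.9300, 339.6000°), ρ = 1.8
go_straight(3.15): x += 3.15·cos θ, y += 3.15·sin θ → (14.4524, 16.8320, 339.6000°)
turn_right(113.1°): centre at ρ to the right, rotate −113.1° → (15.1307, 13.9059, 226.5000°)
go_straight(4.73): x += 4.73·cos θ, y += 4.73·sin θ → (11.8748, 10.4748, 226.5000°)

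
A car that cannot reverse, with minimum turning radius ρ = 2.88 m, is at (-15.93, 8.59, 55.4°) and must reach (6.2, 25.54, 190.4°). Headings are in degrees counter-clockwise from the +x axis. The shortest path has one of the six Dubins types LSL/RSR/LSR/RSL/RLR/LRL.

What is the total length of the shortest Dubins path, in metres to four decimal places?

Let ψ = atan2(Δy, Δx) = atan2(16.95, 22.13) = 37.4495° be the start→goal bearing.
Normalize: d = |goal − start| / ρ = 27.875426/2.88 = 9.678968, α = (θ_start − ψ) mod 360° = 17.9505° = 0.313295 rad, β = (θ_goal − ψ) mod 360° = 152.9505° = 2.669489 rad.
Common terms: sin α = 0.308195, cos α = 0.951323, sin β = 0.454761, cos β = -0.890614, cos(α−β) = -0.707107, d² = 93.682412. Work in radians in the unit-radius frame; every candidate has L = ρ·(t + p + q).
LSL: p² = 2 + d² − 2cos(α−β) + 2d(sin α − sin β) = 94.259410; p = √p² = 9.708729; φ = atan2(cos β − cos α, d + sin α − sin β) = -0.190877 rad; t = (φ − α) mod 2π = 5.779014 rad, q = (β − φ) mod 2π = 2.860366 rad → L = 2.88·(5.779014 + 9.708729 + 2.860366) = 2.88·18.348108 = 52.842552 m
RSR: p² = 2 + d² − 2cos(α−β) + 2d(sin β − sin α) = 99.933842; p = √p² = 9.996692; φ = atan2(cos α − cos β, d − sin α + sin β) = 0.185313 rad; t = (α − φ) mod 2π = 0.127981 rad, q = (φ − β) mod 2π = 3.799010 rad → L = 2.88·(0.127981 + 9.996692 + 3.799010) = 2.88·13.923682 = 40.100205 m
LSR: p² = d² − 2 + 2cos(α−β) + 2d(sin α + sin β) = 105.037438; p = √p² = 10.248777; φ = atan2(−cos α − cos β, d + sin α + sin β) − atan2(−2, p) = 0.186909 rad; t = (φ − α) mod 2π = 6.156800 rad, q = (φ − β) mod 2π = 3.800605 rad → L = 2.88·(6.156800 + 10.248777 + 3.800605) = 2.88·20.206183 = 58.193806 m
RSL: p² = d² − 2 + 2cos(α−β) − 2d(sin α + sin β) = 75.498960; p = √p² = 8.689014; φ = atan2(cos α + cos β, d − sin α − sin β) − atan2(2, p) = -0.219426 rad; t = (α − φ) mod 2π = 0.532721 rad, q = (β − φ) mod 2π = 2.888915 rad → L = 2.88·(0.532721 + 8.689014 + 2.888915) = 2.88·12.110650 = 34.878673 m
RLR: c = (6 − d² + 2cos(α−β) + 2d(sin α − sin β))/8 = -11.491730, |c| > 1 → infeasible
LRL: c = (6 − d² + 2cos(α−β) − 2d(sin α − sin β))/8 = -10.782426, |c| > 1 → infeasible
Shortest: RSL with L = 34.878673 m ≈ 34.8787 m

34.8787 m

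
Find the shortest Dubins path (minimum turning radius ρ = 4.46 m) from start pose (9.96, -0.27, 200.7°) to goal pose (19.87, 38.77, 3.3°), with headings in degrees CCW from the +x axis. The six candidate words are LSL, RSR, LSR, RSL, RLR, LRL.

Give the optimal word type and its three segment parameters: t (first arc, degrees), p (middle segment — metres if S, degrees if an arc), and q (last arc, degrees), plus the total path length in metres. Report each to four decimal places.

Let ψ = atan2(Δy, Δx) = atan2(39.04, 9.91) = 75.7568° be the start→goal bearing.
Normalize: d = |goal − start| / ρ = 40.278154/4.46 = 9.030976, α = (θ_start − ψ) mod 360° = 124.9432° = 2.180671 rad, β = (θ_goal − ψ) mod 360° = 287.5432° = 5.018576 rad.
Common terms: sin α = 0.819720, cos α = -0.572765, sin β = -0.953490, cos β = 0.301426, cos(α−β) = -0.954240, d² = 81.558532. Work in radians in the unit-radius frame; every candidate has L = ρ·(t + p + q).
LSL: p² = 2 + d² − 2cos(α−β) + 2d(sin α − sin β) = 117.494638; p = √p² = 10.839494; φ = atan2(cos β − cos α, d + sin α − sin β) = 0.080736 rad; t = (φ − α) mod 2π = 4.183251 rad, q = (β − φ) mod 2π = 4.937840 rad → L = 4.46·(4.183251 + 10.839494 + 4.937840) = 4.46·19.960585 = 89.024209 m
RSR: p² = 2 + d² − 2cos(α−β) + 2d(sin β − sin α) = 53.439388; p = √p² = 7.310225; φ = atan2(cos α − cos β, d − sin α + sin β) = -0.119871 rad; t = (α − φ) mod 2π = 2.300543 rad, q = (φ − β) mod 2π = 1.144737 rad → L = 4.46·(2.300543 + 7.310225 + 1.144737) = 4.46·10.755505 = 47.969551 m
LSR: p² = d² − 2 + 2cos(α−β) + 2d(sin α + sin β) = 75.233906; p = √p² = 8.673748; φ = atan2(−cos α − cos β, d + sin α + sin β) − atan2(−2, p) = 0.257108 rad; t = (φ − α) mod 2π = 4.359622 rad, q = (φ − β) mod 2π = 1.521717 rad → L = 4.46·(4.359622 + 8.673748 + 1.521717) = 4.46·14.555086 = 64.915686 m
RSL: p² = d² − 2 + 2cos(α−β) − 2d(sin α + sin β) = 80.066198; p = √p² = 8.947972; φ = atan2(cos α + cos β, d − sin α − sin β) − atan2(2, p) = -0.249498 rad; t = (α − φ) mod 2π = 2.430169 rad, q = (β − φ) mod 2π = 5.268075 rad → L = 4.46·(2.430169 + 8.947972 + 5.268075) = 4.46·16.646215 = 74.242121 m
RLR: c = (6 − d² + 2cos(α−β) + 2d(sin α − sin β))/8 = -5.679923, |c| > 1 → infeasible
LRL: c = (6 − d² + 2cos(α−β) − 2d(sin α − sin β))/8 = -13.686830, |c| > 1 → infeasible
Shortest: RSR with L = 47.969551 m ≈ 47.9696 m
Convert RSR to answer units (arcs ×180/π): t = 2.300543·180/π = 131.8114°, p = ρ·p = 4.46·7.310225 = 32.6036 m, q = 1.144737·180/π = 65.5886°, L = 47.9696 m.

RSR: t = 131.8114°, p = 32.6036 m, q = 65.5886°, L = 47.9696 m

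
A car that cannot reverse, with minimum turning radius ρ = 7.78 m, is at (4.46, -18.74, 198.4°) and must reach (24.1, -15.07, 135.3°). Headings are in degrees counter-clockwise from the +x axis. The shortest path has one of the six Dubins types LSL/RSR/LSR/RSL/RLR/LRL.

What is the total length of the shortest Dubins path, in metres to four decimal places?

Let ψ = atan2(Δy, Δx) = atan2(3.67, 19.64) = 10.5844° be the start→goal bearing.
Normalize: d = |goal − start| / ρ = 19.979952/7.78 = 2.568117, α = (θ_start − ψ) mod 360° = 187.8156° = 3.278000 rad, β = (θ_goal − ψ) mod 360° = 124.7156° = 2.176697 rad.
Common terms: sin α = -0.135985, cos α = -0.990711, sin β = 0.821989, cos β = -0.569503, cos(α−β) = 0.452435, d² = 6.595226. Work in radians in the unit-radius frame; every candidate has L = ρ·(t + p + q).
LSL: p² = 2 + d² − 2cos(α−β) + 2d(sin α − sin β) = 2.769977; p = √p² = 1.664325; φ = atan2(cos β − cos α, d + sin α − sin β) = 0.255863 rad; t = (φ − α) mod 2π = 3.261048 rad, q = (β − φ) mod 2π = 1.920835 rad → L = 7.78·(3.261048 + 1.664325 + 1.920835) = 7.78·6.846207 = 53.263493 m
RSR: p² = 2 + d² − 2cos(α−β) + 2d(sin β − sin α) = 12.610737; p = √p² = 3.551160; φ = atan2(cos α − cos β, d − sin α + sin β) = -0.118891 rad; t = (α − φ) mod 2π = 3.396891 rad, q = (φ − β) mod 2π = 3.987597 rad → L = 7.78·(3.396891 + 3.551160 + 3.987597) = 7.78·10.935648 = 85.079342 m
LSR: p² = d² − 2 + 2cos(α−β) + 2d(sin α + sin β) = 9.023575; p = √p² = 3.003927; φ = atan2(−cos α − cos β, d + sin α + sin β) − atan2(−2, p) = 1.034478 rad; t = (φ − α) mod 2π = 4.039663 rad, q = (φ − β) mod 2π = 5.140966 rad → L = 7.78·(4.039663 + 3.003927 + 5.140966) = 7.78·12.184556 = 94.795846 m
RSL: p² = d² − 2 + 2cos(α−β) − 2d(sin α + sin β) = 1.976617; p = √p² = 1.405922; φ = atan2(cos α + cos β, d − sin α − sin β) − atan2(2, p) = -1.650243 rad; t = (α − φ) mod 2π = 4.928243 rad, q = (β − φ) mod 2π = 3.826941 rad → L = 7.78·(4.928243 + 1.405922 + 3.826941) = 7.78·10.161106 = 79.053404 m
RLR: c = (6 − d² + 2cos(α−β) + 2d(sin α − sin β))/8 = -0.576342; p = 2π − arccos c = 4.098143 rad; φ = atan2(cos α − cos β, d − sin α + sin β) = -0.118891 rad; t = (α − φ + p/2) mod 2π = 5.445963 rad, q = (α − β − t + p) mod 2π = 6.036668 rad → L = 7.78·(5.445963 + 4.098143 + 6.036668) = 7.78·15.580775 = 121.218429 m
LRL: c = (6 − d² + 2cos(α−β) − 2d(sin α − sin β))/8 = 0.653753; p = 2π − arccos c = 5.424922 rad; φ = atan2(cos β − cos α, d + sin α − sin β) = 0.255863 rad; t = (φ − α + p/2) mod 2π = 5.973509 rad, q = (β − α − t + p) mod 2π = 4.633296 rad → L = 7.78·(5.973509 + 5.424922 + 4.633296) = 7.78·16.031727 = 124.726838 m
Shortest: LSL with L = 53.263493 m ≈ 53.2635 m

53.2635 m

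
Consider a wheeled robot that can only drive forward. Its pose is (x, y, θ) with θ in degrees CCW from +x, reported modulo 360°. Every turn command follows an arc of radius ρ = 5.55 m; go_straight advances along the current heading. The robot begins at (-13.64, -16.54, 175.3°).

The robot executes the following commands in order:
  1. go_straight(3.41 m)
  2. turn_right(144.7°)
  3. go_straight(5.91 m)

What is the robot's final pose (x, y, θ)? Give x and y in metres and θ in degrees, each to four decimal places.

set_pose: (x, y, θ) = (-13.6400, -16.5400, 175.3000°), ρ = 5.55
go_straight(3.41): x += 3.41·cos θ, y += 3.41·sin θ → (-17.0385, -16.2606, 175.3000°)
turn_right(144.7°): centre at ρ to the right, rotate −144.7° → (-19.4090, -5.9521, 30.6000°)
go_straight(5.91): x += 5.91·cos θ, y += 5.91·sin θ → (-14.3220, -2.9437, 30.6000°)

(-14.3220, -2.9437, 30.6000°)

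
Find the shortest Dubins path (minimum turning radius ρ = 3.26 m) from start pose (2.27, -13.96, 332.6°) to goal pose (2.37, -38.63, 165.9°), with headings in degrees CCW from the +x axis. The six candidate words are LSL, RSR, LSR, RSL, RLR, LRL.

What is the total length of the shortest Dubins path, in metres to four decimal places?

28.2522 m

Let ψ = atan2(Δy, Δx) = atan2(-24.67, 0.10) = -89.7678° be the start→goal bearing.
Normalize: d = |goal − start| / ρ = 24.670203/3.26 = 7.567547, α = (θ_start − ψ) mod 360° = 62.3678° = 1.088523 rad, β = (θ_goal − ψ) mod 360° = 255.6678° = 4.462244 rad.
Common terms: sin α = 0.885943, cos α = 0.463795, sin β = -0.968877, cos β = -0.247544, cos(α−β) = -0.973179, d² = 57.267765. Work in radians in the unit-radius frame; every candidate has L = ρ·(t + p + q).
LSL: p² = 2 + d² − 2cos(α−β) + 2d(sin α − sin β) = 89.286986; p = √p² = 9.449179; φ = atan2(cos β − cos α, d + sin α − sin β) = -0.075352 rad; t = (φ − α) mod 2π = 5.119311 rad, q = (β − φ) mod 2π = 4.537596 rad → L = 3.26·(5.119311 + 9.449179 + 4.537596) = 3.26·19.106086 = 62.285840 m
RSR: p² = 2 + d² − 2cos(α−β) + 2d(sin β − sin α) = 33.141260; p = √p² = 5.756845; φ = atan2(cos α − cos β, d − sin α + sin β) = 0.123881 rad; t = (α − φ) mod 2π = 0.964642 rad, q = (φ − β) mod 2π = 1.944822 rad → L = 3.26·(0.964642 + 5.756845 + 1.944822) = 3.26·8.666308 = 28.252166 m
LSR: p² = d² − 2 + 2cos(α−β) + 2d(sin α + sin β) = 52.066195; p = √p² = 7.215691; φ = atan2(−cos α − cos β, d + sin α + sin β) − atan2(−2, p) = 0.241501 rad; t = (φ − α) mod 2π = 5.436164 rad, q = (φ − β) mod 2π = 2.062443 rad → L = 3.26·(5.436164 + 7.215691 + 2.062443) = 3.26·14.714298 = 47.968610 m
RSL: p² = d² − 2 + 2cos(α−β) − 2d(sin α + sin β) = 54.576619; p = √p² = 7.387599; φ = atan2(cos α + cos β, d − sin α − sin β) − atan2(2, p) = -0.236128 rad; t = (α − φ) mod 2π = 1.324650 rad, q = (β − φ) mod 2π = 4.698372 rad → L = 3.26·(1.324650 + 7.387599 + 4.698372) = 3.26·13.410621 = 43.718625 m
RLR: c = (6 − d² + 2cos(α−β) + 2d(sin α − sin β))/8 = -3.142657, |c| > 1 → infeasible
LRL: c = (6 − d² + 2cos(α−β) − 2d(sin α − sin β))/8 = -10.160873, |c| > 1 → infeasible
Shortest: RSR with L = 28.252166 m ≈ 28.2522 m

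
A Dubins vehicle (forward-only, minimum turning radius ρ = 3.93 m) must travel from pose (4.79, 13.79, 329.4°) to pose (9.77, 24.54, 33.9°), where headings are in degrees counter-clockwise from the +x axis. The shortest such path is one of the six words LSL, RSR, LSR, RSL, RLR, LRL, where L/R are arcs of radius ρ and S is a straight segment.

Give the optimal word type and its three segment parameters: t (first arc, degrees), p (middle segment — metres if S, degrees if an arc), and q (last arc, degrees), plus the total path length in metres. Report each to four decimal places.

Let ψ = atan2(Δy, Δx) = atan2(10.75, 4.98) = 65.1438° be the start→goal bearing.
Normalize: d = |goal − start| / ρ = 11.847485/3.93 = 3.014627, α = (θ_start − ψ) mod 360° = 264.2562° = 4.612141 rad, β = (θ_goal − ψ) mod 360° = 328.7562° = 5.737878 rad.
Common terms: sin α = -0.994979, cos α = -0.100080, sin β = -0.518681, cos β = 0.854968, cos(α−β) = 0.430511, d² = 9.087977. Work in radians in the unit-radius frame; every candidate has L = ρ·(t + p + q).
LSL: p² = 2 + d² − 2cos(α−β) + 2d(sin α − sin β) = 7.355229; p = √p² = 2.712053; φ = atan2(cos β − cos α, d + sin α − sin β) = 0.359867 rad; t = (φ − α) mod 2π = 2.030911 rad, q = (β − φ) mod 2π = 5.378011 rad → L = 3.93·(2.030911 + 2.712053 + 5.378011) = 3.93·10.120975 = 39.775433 m
RSR: p² = 2 + d² − 2cos(α−β) + 2d(sin β − sin α) = 13.098681; p = √p² = 3.619210; φ = atan2(cos α − cos β, d − sin α + sin β) = -0.267046 rad; t = (α − φ) mod 2π = 4.879187 rad, q = (φ − β) mod 2π = 0.278261 rad → L = 3.93·(4.879187 + 3.619210 + 0.278261) = 3.93·8.776658 = 34.492266 m
LSR: p² = d² − 2 + 2cos(α−β) + 2d(sin α + sin β) = -1.177242 < 0 → infeasible
RSL: p² = d² − 2 + 2cos(α−β) − 2d(sin α + sin β) = 17.075241; p = √p² = 4.132220; φ = atan2(cos α + cos β, d − sin α − sin β) − atan2(2, p) = -0.285581 rad; t = (α − φ) mod 2π = 4.897722 rad, q = (β − φ) mod 2π = 6.023459 rad → L = 3.93·(4.897722 + 4.132220 + 6.023459) = 3.93·15.053401 = 59.159866 m
RLR: c = (6 − d² + 2cos(α−β) + 2d(sin α − sin β))/8 = -0.637335; p = 2π − arccos c = 4.021354 rad; φ = atan2(cos α − cos β, d − sin α + sin β) = -0.267046 rad; t = (α − φ + p/2) mod 2π = 0.606678 rad, q = (α − β − t + p) mod 2π = 2.288938 rad → L = 3.93·(0.606678 + 4.021354 + 2.288938) = 3.93·6.916970 = 27.183694 m
LRL: c = (6 − d² + 2cos(α−β) − 2d(sin α − sin β))/8 = 0.080596; p = 2π − arccos c = 4.793073 rad; φ = atan2(cos β − cos α, d + sin α − sin β) = 0.359867 rad; t = (φ − α + p/2) mod 2π = 4.427448 rad, q = (β − α − t + p) mod 2π = 1.491362 rad → L = 3.93·(4.427448 + 4.793073 + 1.491362) = 3.93·10.711883 = 42.097701 m
Shortest: RLR with L = 27.183694 m ≈ 27.1837 m
Convert RLR to answer units (arcs ×180/π): t = 0.606678·180/π = 34.7601°, p = 4.021354·180/π = 230.4066°, q = 2.288938·180/π = 131.1465°, L = 27.1837 m.

RLR: t = 34.7601°, p = 230.4066°, q = 131.1465°, L = 27.1837 m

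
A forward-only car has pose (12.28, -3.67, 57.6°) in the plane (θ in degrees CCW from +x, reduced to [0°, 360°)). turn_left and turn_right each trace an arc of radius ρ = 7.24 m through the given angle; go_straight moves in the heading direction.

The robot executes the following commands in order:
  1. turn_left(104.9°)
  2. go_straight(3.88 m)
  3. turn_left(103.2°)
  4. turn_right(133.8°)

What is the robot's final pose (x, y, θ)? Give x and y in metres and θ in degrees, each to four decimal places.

(-17.3614, -2.3733, 131.9000°)

set_pose: (x, y, θ) = (12.2800, -3.6700, 57.6000°), ρ = 7.24
turn_left(104.9°): centre at ρ to the left, rotate +104.9° → (8.3442, 7.1143, 162.5000°)
go_straight(3.88): x += 3.88·cos θ, y += 3.88·sin θ → (4.6438, 8.2810, 162.5000°)
turn_left(103.2°): centre at ρ to the left, rotate +103.2° → (-4.7530, 1.9190, 265.7000°)
turn_right(133.8°): centre at ρ to the right, rotate −133.8° → (-17.3614, -2.3733, 131.9000°)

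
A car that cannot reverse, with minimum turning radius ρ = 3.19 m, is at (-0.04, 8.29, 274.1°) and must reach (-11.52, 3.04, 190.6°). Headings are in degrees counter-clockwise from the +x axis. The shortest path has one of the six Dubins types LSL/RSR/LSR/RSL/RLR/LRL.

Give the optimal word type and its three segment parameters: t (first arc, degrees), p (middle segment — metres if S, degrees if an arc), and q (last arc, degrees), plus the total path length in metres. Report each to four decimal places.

RSR: t = 82.1136°, p = 9.0830 m, q = 1.3864°, L = 13.7320 m

Let ψ = atan2(Δy, Δx) = atan2(-5.25, -11.48) = -155.4246° be the start→goal bearing.
Normalize: d = |goal − start| / ρ = 12.623506/3.19 = 3.957212, α = (θ_start − ψ) mod 360° = 69.5246° = 1.213433 rad, β = (θ_goal − ψ) mod 360° = 346.0246° = 6.039268 rad.
Common terms: sin α = 0.936822, cos α = 0.349806, sin β = -0.241506, cos β = 0.970399, cos(α−β) = 0.113203, d² = 15.659526. Work in radians in the unit-radius frame; every candidate has L = ρ·(t + p + q).
LSL: p² = 2 + d² − 2cos(α−β) + 2d(sin α − sin β) = 26.758907; p = √p² = 5.172901; φ = atan2(cos β − cos α, d + sin α − sin β) = 0.120260 rad; t = (φ − α) mod 2π = 5.190012 rad, q = (β − φ) mod 2π = 5.919008 rad → L = 3.19·(5.190012 + 5.172901 + 5.919008) = 3.19·16.281922 = 51.939331 m
RSR: p² = 2 + d² − 2cos(α−β) + 2d(sin β − sin α) = 8.107332; p = √p² = 2.847338; φ = atan2(cos α − cos β, d − sin α + sin β) = -0.219719 rad; t = (α − φ) mod 2π = 1.433152 rad, q = (φ − β) mod 2π = 0.024198 rad → L = 3.19·(1.433152 + 2.847338 + 0.024198) = 3.19·4.304688 = 13.731954 m
LSR: p² = d² − 2 + 2cos(α−β) + 2d(sin α + sin β) = 19.388962; p = √p² = 4.403290; φ = atan2(−cos α − cos β, d + sin α + sin β) − atan2(−2, p) = 0.149853 rad; t = (φ − α) mod 2π = 5.219606 rad, q = (φ − β) mod 2π = 0.393771 rad → L = 3.19·(5.219606 + 4.403290 + 0.393771) = 3.19·10.016666 = 31.953166 m
RSL: p² = d² − 2 + 2cos(α−β) − 2d(sin α + sin β) = 8.382902; p = √p² = 2.895324; φ = atan2(cos α + cos β, d − sin α − sin β) − atan2(2, p) = -0.219922 rad; t = (α − φ) mod 2π = 1.433354 rad, q = (β − φ) mod 2π = 6.259190 rad → L = 3.19·(1.433354 + 2.895324 + 6.259190) = 3.19·10.587868 = 33.775300 m
RLR: c = (6 − d² + 2cos(α−β) + 2d(sin α − sin β))/8 = -0.013416; p = 2π − arccos c = 4.698972 rad; φ = atan2(cos α − cos β, d − sin α + sin β) = -0.219719 rad; t = (α − φ + p/2) mod 2π = 3.782638 rad, q = (α − β − t + p) mod 2π = 2.373684 rad → L = 3.19·(3.782638 + 4.698972 + 2.373684) = 3.19·10.855294 = 34.628388 m
LRL: c = (6 − d² + 2cos(α−β) − 2d(sin α − sin β))/8 = -2.344863, |c| > 1 → infeasible
Shortest: RSR with L = 13.731954 m ≈ 13.7320 m
Convert RSR to answer units (arcs ×180/π): t = 1.433152·180/π = 82.1136°, p = ρ·p = 3.19·2.847338 = 9.0830 m, q = 0.024198·180/π = 1.3864°, L = 13.7320 m.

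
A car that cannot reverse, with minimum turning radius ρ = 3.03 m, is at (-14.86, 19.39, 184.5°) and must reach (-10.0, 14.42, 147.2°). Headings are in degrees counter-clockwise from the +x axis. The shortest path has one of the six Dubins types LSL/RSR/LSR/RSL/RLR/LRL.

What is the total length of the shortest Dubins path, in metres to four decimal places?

Let ψ = atan2(Δy, Δx) = atan2(-4.97, 4.86) = -45.6411° be the start→goal bearing.
Normalize: d = |goal − start| / ρ = 6.951295/3.03 = 2.294157, α = (θ_start − ψ) mod 360° = 230.1411° = 4.016720 rad, β = (θ_goal − ψ) mod 360° = 192.8411° = 3.365713 rad.
Common terms: sin α = -0.767625, cos α = -0.640899, sin β = -0.222248, cos β = -0.974990, cos(α−β) = 0.795473, d² = 5.263155. Work in radians in the unit-radius frame; every candidate has L = ρ·(t + p + q).
LSL: p² = 2 + d² − 2cos(α−β) + 2d(sin α − sin β) = 3.169848; p = √p² = 1.780407; φ = atan2(cos β − cos α, d + sin α − sin β) = -0.188768 rad; t = (φ − α) mod 2π = 2.077697 rad, q = (β − φ) mod 2π = 3.554481 rad → L = 3.03·(2.077697 + 1.780407 + 3.554481) = 3.03·7.412584 = 22.460130 m
RSR: p² = 2 + d² − 2cos(α−β) + 2d(sin β − sin α) = 8.174569; p = √p² = 2.859120; φ = atan2(cos α − cos β, d − sin α + sin β) = 0.117119 rad; t = (α − φ) mod 2π = 3.899602 rad, q = (φ − β) mod 2π = 3.034591 rad → L = 3.03·(3.899602 + 2.859120 + 3.034591) = 3.03·9.793313 = 29.673740 m
LSR: p² = d² − 2 + 2cos(α−β) + 2d(sin α + sin β) = 0.312251; p = √p² = 0.558794; φ = atan2(−cos α − cos β, d + sin α + sin β) − atan2(−2, p) = 2.190051 rad; t = (φ − α) mod 2π = 4.456516 rad, q = (φ − β) mod 2π = 5.107524 rad → L = 3.03·(4.456516 + 0.558794 + 5.107524) = 3.03·10.122833 = 30.672185 m
RSL: p² = d² − 2 + 2cos(α−β) − 2d(sin α + sin β) = 9.395953; p = √p² = 3.065282; φ = atan2(cos α + cos β, d − sin α − sin β) − atan2(2, p) = -1.035372 rad; t = (α − φ) mod 2π = 5.052092 rad, q = (β − φ) mod 2π = 4.401084 rad → L = 3.03·(5.052092 + 3.065282 + 4.401084) = 3.03·12.518458 = 37.930928 m
RLR: c = (6 − d² + 2cos(α−β) + 2d(sin α − sin β))/8 = -0.021821; p = 2π − arccos c = 4.690566 rad; φ = atan2(cos α − cos β, d − sin α + sin β) = 0.117119 rad; t = (α − φ + p/2) mod 2π = 6.244885 rad, q = (α − β − t + p) mod 2π = 5.379874 rad → L = 3.03·(6.244885 + 4.690566 + 5.379874) = 3.03·16.315325 = 49.435436 m
LRL: c = (6 − d² + 2cos(α−β) − 2d(sin α − sin β))/8 = 0.603769; p = 2π − arccos c = 5.360610 rad; φ = atan2(cos β − cos α, d + sin α − sin β) = -0.188768 rad; t = (φ − α + p/2) mod 2π = 4.758002 rad, q = (β − α − t + p) mod 2π = 6.234785 rad → L = 3.03·(4.758002 + 5.360610 + 6.234785) = 3.03·16.353397 = 49.550793 m
Shortest: LSL with L = 22.460130 m ≈ 22.4601 m

22.4601 m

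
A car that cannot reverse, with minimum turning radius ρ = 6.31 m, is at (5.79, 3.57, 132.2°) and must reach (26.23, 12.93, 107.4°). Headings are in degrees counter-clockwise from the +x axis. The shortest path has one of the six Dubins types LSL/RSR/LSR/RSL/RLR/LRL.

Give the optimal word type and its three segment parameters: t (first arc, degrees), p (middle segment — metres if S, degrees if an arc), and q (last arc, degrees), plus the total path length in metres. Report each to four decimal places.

Let ψ = atan2(Δy, Δx) = atan2(9.36, 20.44) = 24.6043° be the start→goal bearing.
Normalize: d = |goal − start| / ρ = 22.481174/6.31 = 3.562785, α = (θ_start − ψ) mod 360° = 107.5957° = 1.877900 rad, β = (θ_goal − ψ) mod 360° = 82.7957° = 1.445058 rad.
Common terms: sin α = 0.953213, cos α = -0.302299, sin β = 0.992105, cos β = 0.125407, cos(α−β) = 0.907777, d² = 12.693438. Work in radians in the unit-radius frame; every candidate has L = ρ·(t + p + q).
LSL: p² = 2 + d² − 2cos(α−β) + 2d(sin α − sin β) = 12.600754; p = √p² = 3.549754; φ = atan2(cos β − cos α, d + sin α − sin β) = 0.120782 rad; t = (φ − α) mod 2π = 4.526068 rad, q = (β − φ) mod 2π = 1.324276 rad → L = 6.31·(4.526068 + 3.549754 + 1.324276) = 6.31·9.400098 = 59.314616 m
RSR: p² = 2 + d² − 2cos(α−β) + 2d(sin β − sin α) = 13.155013; p = √p² = 3.626984; φ = atan2(cos α − cos β, d − sin α + sin β) = -0.118198 rad; t = (α − φ) mod 2π = 1.996098 rad, q = (φ − β) mod 2π = 4.719929 rad → L = 6.31·(1.996098 + 3.626984 + 4.719929) = 6.31·10.343011 = 65.264399 m
LSR: p² = d² − 2 + 2cos(α−β) + 2d(sin α + sin β) = 26.370497; p = √p² = 5.135221; φ = atan2(−cos α − cos β, d + sin α + sin β) − atan2(−2, p) = 0.403497 rad; t = (φ − α) mod 2π = 4.808783 rad, q = (φ − β) mod 2π = 5.241624 rad → L = 6.31·(4.808783 + 5.135221 + 5.241624) = 6.31·15.185628 = 95.821314 m
RSL: p² = d² − 2 + 2cos(α−β) − 2d(sin α + sin β) = -1.352511 < 0 → infeasible
RLR: c = (6 − d² + 2cos(α−β) + 2d(sin α − sin β))/8 = -0.644377; p = 2π − arccos c = 4.012181 rad; φ = atan2(cos α − cos β, d − sin α + sin β) = -0.118198 rad; t = (α − φ + p/2) mod 2π = 4.002189 rad, q = (α − β − t + p) mod 2π = 0.442834 rad → L = 6.31·(4.002189 + 4.012181 + 0.442834) = 6.31·8.457204 = 53.364958 m
LRL: c = (6 − d² + 2cos(α−β) − 2d(sin α − sin β))/8 = -0.575094; p = 2π − arccos c = 4.099670 rad; φ = atan2(cos β − cos α, d + sin α − sin β) = 0.120782 rad; t = (φ − α + p/2) mod 2π = 0.292717 rad, q = (β − α − t + p) mod 2π = 3.374111 rad → L = 6.31·(0.292717 + 4.099670 + 3.374111) = 6.31·7.766498 = 49.006601 m
Shortest: LRL with L = 49.006601 m ≈ 49.0066 m
Convert LRL to answer units (arcs ×180/π): t = 0.292717·180/π = 16.7715°, p = 4.099670·180/π = 234.8938°, q = 3.374111·180/π = 193.3223°, L = 49.0066 m.

LRL: t = 16.7715°, p = 234.8938°, q = 193.3223°, L = 49.0066 m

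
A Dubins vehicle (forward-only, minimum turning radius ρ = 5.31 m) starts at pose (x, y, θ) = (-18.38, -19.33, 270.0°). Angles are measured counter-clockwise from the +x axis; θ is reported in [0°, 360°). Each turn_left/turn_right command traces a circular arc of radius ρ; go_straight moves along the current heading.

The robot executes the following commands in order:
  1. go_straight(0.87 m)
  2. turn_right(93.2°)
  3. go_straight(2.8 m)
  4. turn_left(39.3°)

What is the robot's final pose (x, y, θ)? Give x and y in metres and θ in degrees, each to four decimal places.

(-30.2071, -26.3567, 216.1000°)

set_pose: (x, y, θ) = (-18.3800, -19.3300, 270.0000°), ρ = 5.31
go_straight(0.87): x += 0.87·cos θ, y += 0.87·sin θ → (-18.3800, -20.2000, 270.0000°)
turn_right(93.2°): centre at ρ to the right, rotate −93.2° → (-23.9864, -25.5017, 176.8000°)
go_straight(2.8): x += 2.8·cos θ, y += 2.8·sin θ → (-26.7820, -25.3454, 176.8000°)
turn_left(39.3°): centre at ρ to the left, rotate +39.3° → (-30.2071, -26.3567, 216.1000°)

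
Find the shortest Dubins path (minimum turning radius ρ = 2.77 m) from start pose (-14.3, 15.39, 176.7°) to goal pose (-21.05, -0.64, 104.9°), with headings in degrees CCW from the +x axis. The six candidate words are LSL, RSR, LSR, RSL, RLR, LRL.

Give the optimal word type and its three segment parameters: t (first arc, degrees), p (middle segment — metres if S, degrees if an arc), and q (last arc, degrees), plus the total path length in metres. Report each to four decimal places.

LSR: t = 100.9027°, p = 11.9242 m, q = 172.7027°, L = 25.1518 m

Let ψ = atan2(Δy, Δx) = atan2(-16.03, -6.75) = -112.8353° be the start→goal bearing.
Normalize: d = |goal − start| / ρ = 17.393200/2.77 = 6.279134, α = (θ_start − ψ) mod 360° = 289.5353° = 5.053343 rad, β = (θ_goal − ψ) mod 360° = 217.7353° = 3.800197 rad.
Common terms: sin α = -0.942436, cos α = 0.334387, sin β = -0.612014, cos β = -0.790847, cos(α−β) = 0.312335, d² = 39.427518. Work in radians in the unit-radius frame; every candidate has L = ρ·(t + p + q).
LSL: p² = 2 + d² − 2cos(α−β) + 2d(sin α − sin β) = 36.653318; p = √p² = 6.054198; φ = atan2(cos β − cos α, d + sin α − sin β) = -0.186947 rad; t = (φ − α) mod 2π = 1.042895 rad, q = (β − φ) mod 2π = 3.987144 rad → L = 2.77·(1.042895 + 6.054198 + 3.987144) = 2.77·11.084237 = 30.703337 m
RSR: p² = 2 + d² − 2cos(α−β) + 2d(sin β − sin α) = 44.952378; p = √p² = 6.704653; φ = atan2(cos α − cos β, d − sin α + sin β) = 0.168627 rad; t = (α − φ) mod 2π = 4.884717 rad, q = (φ − β) mod 2π = 2.651615 rad → L = 2.77·(4.884717 + 6.704653 + 2.651615) = 2.77·14.240985 = 39.447529 m
LSR: p² = d² − 2 + 2cos(α−β) + 2d(sin α + sin β) = 18.530993; p = √p² = 4.304764; φ = atan2(−cos α − cos β, d + sin α + sin β) − atan2(−2, p) = 0.531243 rad; t = (φ − α) mod 2π = 1.761085 rad, q = (φ − β) mod 2π = 3.014231 rad → L = 2.77·(1.761085 + 4.304764 + 3.014231) = 2.77·9.080080 = 25.151822 m
RSL: p² = d² − 2 + 2cos(α−β) − 2d(sin α + sin β) = 57.573381; p = √p² = 7.587713; φ = atan2(cos α + cos β, d − sin α − sin β) − atan2(2, p) = -0.315926 rad; t = (α − φ) mod 2π = 5.369270 rad, q = (β − φ) mod 2π = 4.116123 rad → L = 2.77·(5.369270 + 7.587713 + 4.116123) = 2.77·17.073105 = 47.292501 m
RLR: c = (6 − d² + 2cos(α−β) + 2d(sin α − sin β))/8 = -4.619047, |c| > 1 → infeasible
LRL: c = (6 − d² + 2cos(α−β) − 2d(sin α − sin β))/8 = -3.581665, |c| > 1 → infeasible
Shortest: LSR with L = 25.151822 m ≈ 25.1518 m
Convert LSR to answer units (arcs ×180/π): t = 1.761085·180/π = 100.9027°, p = ρ·p = 2.77·4.304764 = 11.9242 m, q = 3.014231·180/π = 172.7027°, L = 25.1518 m.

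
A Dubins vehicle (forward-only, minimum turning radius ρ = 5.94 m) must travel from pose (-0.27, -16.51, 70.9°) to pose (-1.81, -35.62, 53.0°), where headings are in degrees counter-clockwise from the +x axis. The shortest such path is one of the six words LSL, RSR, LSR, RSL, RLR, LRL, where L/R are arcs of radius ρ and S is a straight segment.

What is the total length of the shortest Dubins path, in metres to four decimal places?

Let ψ = atan2(Δy, Δx) = atan2(-19.11, -1.54) = -94.6073° be the start→goal bearing.
Normalize: d = |goal − start| / ρ = 19.171951/5.94 = 3.227601, α = (θ_start − ψ) mod 360° = 165.5073° = 2.888647 rad, β = (θ_goal − ψ) mod 360° = 147.6073° = 2.576233 rad.
Common terms: sin α = 0.250257, cos α = -0.968179, sin β = 0.535719, cos β = -0.844396, cos(α−β) = 0.951594, d² = 10.417409. Work in radians in the unit-radius frame; every candidate has L = ρ·(t + p + q).
LSL: p² = 2 + d² − 2cos(α−β) + 2d(sin α − sin β) = 8.671502; p = √p² = 2.944741; φ = atan2(cos β − cos α, d + sin α − sin β) = 0.042048 rad; t = (φ − α) mod 2π = 3.436586 rad, q = (β − φ) mod 2π = 2.534185 rad → L = 5.94·(3.436586 + 2.944741 + 2.534185) = 5.94·8.915513 = 52.958146 m
RSR: p² = 2 + d² − 2cos(α−β) + 2d(sin β − sin α) = 12.356939; p = √p² = 3.515244; φ = atan2(cos α − cos β, d − sin α + sin β) = -0.035221 rad; t = (α − φ) mod 2π = 2.923868 rad, q = (φ − β) mod 2π = 3.671732 rad → L = 5.94·(2.923868 + 3.515244 + 3.671732) = 5.94·10.110843 = 60.058408 m
LSR: p² = d² − 2 + 2cos(α−β) + 2d(sin α + sin β) = 15.394234; p = √p² = 3.923549; φ = atan2(−cos α − cos β, d + sin α + sin β) − atan2(−2, p) = 0.895604 rad; t = (φ − α) mod 2π = 4.290142 rad, q = (φ − β) mod 2π = 4.602556 rad → L = 5.94·(4.290142 + 3.923549 + 4.602556) = 5.94·12.816247 = 76.128509 m
RSL: p² = d² − 2 + 2cos(α−β) − 2d(sin α + sin β) = 5.246962; p = √p² = 2.290625; φ = atan2(cos α + cos β, d − sin α − sin β) − atan2(2, p) = -1.356363 rad; t = (α − φ) mod 2π = 4.245010 rad, q = (β − φ) mod 2π = 3.932596 rad → L = 5.94·(4.245010 + 2.290625 + 3.932596) = 5.94·10.468231 = 62.181293 m
RLR: c = (6 − d² + 2cos(α−β) + 2d(sin α − sin β))/8 = -0.544617; p = 2π − arccos c = 4.136456 rad; φ = atan2(cos α − cos β, d − sin α + sin β) = -0.035221 rad; t = (α − φ + p/2) mod 2π = 4.992096 rad, q = (α − β − t + p) mod 2π = 5.739960 rad → L = 5.94·(4.992096 + 4.136456 + 5.739960) = 5.94·14.868512 = 88.318959 m
LRL: c = (6 − d² + 2cos(α−β) − 2d(sin α − sin β))/8 = -0.083938; p = 2π − arccos c = 4.628352 rad; φ = atan2(cos β − cos α, d + sin α − sin β) = 0.042048 rad; t = (φ − α + p/2) mod 2π = 5.750762 rad, q = (β − α − t + p) mod 2π = 4.848362 rad → L = 5.94·(5.750762 + 4.628352 + 4.848362) = 5.94·15.227476 = 90.451208 m
Shortest: LSL with L = 52.958146 m ≈ 52.9581 m

52.9581 m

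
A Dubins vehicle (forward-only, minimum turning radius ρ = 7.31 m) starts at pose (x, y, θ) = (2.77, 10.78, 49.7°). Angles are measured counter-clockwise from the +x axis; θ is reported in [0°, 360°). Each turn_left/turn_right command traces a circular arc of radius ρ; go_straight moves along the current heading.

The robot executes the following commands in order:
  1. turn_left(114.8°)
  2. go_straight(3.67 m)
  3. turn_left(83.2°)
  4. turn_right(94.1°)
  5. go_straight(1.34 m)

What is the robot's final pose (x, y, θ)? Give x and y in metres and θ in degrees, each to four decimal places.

(-24.3187, 16.0846, 153.6000°)

set_pose: (x, y, θ) = (2.7700, 10.7800, 49.7000°), ρ = 7.31
turn_left(114.8°): centre at ρ to the left, rotate +114.8° → (-0.8516, 22.5522, 164.5000°)
go_straight(3.67): x += 3.67·cos θ, y += 3.67·sin θ → (-4.3881, 23.5329, 164.5000°)
turn_left(83.2°): centre at ρ to the left, rotate +83.2° → (-13.1049, 19.2626, 247.7000°)
turn_right(94.1°): centre at ρ to the right, rotate −94.1° → (-23.1185, 15.4888, 153.6000°)
go_straight(1.34): x += 1.34·cos θ, y += 1.34·sin θ → (-24.3187, 16.0846, 153.6000°)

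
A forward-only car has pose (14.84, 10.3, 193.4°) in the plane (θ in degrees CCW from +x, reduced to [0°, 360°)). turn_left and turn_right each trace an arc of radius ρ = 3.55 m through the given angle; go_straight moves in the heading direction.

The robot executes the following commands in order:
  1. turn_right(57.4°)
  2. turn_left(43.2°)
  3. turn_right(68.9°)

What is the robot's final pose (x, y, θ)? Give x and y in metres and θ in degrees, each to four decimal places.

(5.8548, 14.5137, 110.3000°)

set_pose: (x, y, θ) = (14.8400, 10.3000, 193.4000°), ρ = 3.55
turn_right(57.4°): centre at ρ to the right, rotate −57.4° → (11.5513, 11.1997, 136.0000°)
turn_left(43.2°): centre at ρ to the left, rotate +43.2° → (9.1348, 12.1957, 179.2000°)
turn_right(68.9°): centre at ρ to the right, rotate −68.9° → (5.8548, 14.5137, 110.3000°)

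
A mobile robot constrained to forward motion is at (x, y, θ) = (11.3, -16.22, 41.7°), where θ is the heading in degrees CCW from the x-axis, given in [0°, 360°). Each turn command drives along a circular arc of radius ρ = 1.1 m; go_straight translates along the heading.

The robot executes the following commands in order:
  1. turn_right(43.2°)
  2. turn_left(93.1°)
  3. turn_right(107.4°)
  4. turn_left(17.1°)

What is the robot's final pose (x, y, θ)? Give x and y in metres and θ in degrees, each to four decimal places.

set_pose: (x, y, θ) = (11.3000, -16.2200, 41.7000°), ρ = 1.1
turn_right(43.2°): centre at ρ to the right, rotate −43.2° → (12.0605, -15.9417, -1.5000° ≡ 358.5000°)
turn_left(93.1°): centre at ρ to the left, rotate +93.1° → (13.1889, -14.8113, 451.6000° ≡ 91.6000°)
turn_right(107.4°): centre at ρ to the right, rotate −107.4° → (14.5880, -13.7222, -15.8000° ≡ 344.2000°)
turn_left(17.1°): centre at ρ to the left, rotate +17.1° → (14.9125, -13.7635, 361.3000° ≡ 1.3000°)

(14.9125, -13.7635, 1.3000°)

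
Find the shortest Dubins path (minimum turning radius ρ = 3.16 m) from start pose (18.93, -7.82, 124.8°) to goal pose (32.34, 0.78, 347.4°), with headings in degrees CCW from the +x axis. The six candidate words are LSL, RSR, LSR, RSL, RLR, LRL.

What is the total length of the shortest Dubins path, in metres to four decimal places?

Let ψ = atan2(Δy, Δx) = atan2(8.60, 13.41) = 32.6726° be the start→goal bearing.
Normalize: d = |goal − start| / ρ = 15.930728/3.16 = 5.041370, α = (θ_start − ψ) mod 360° = 92.1274° = 1.607927 rad, β = (θ_goal − ψ) mod 360° = 314.7274° = 5.493030 rad.
Common terms: sin α = 0.999311, cos α = -0.037122, sin β = -0.710463, cos β = 0.703735, cos(α−β) = -0.736097, d² = 25.415408. Work in radians in the unit-radius frame; every candidate has L = ρ·(t + p + q).
LSL: p² = 2 + d² − 2cos(α−β) + 2d(sin α − sin β) = 46.126800; p = √p² = 6.791671; φ = atan2(cos β − cos α, d + sin α − sin β) = 0.109301 rad; t = (φ − α) mod 2π = 4.784559 rad, q = (β − φ) mod 2π = 5.383729 rad → L = 3.16·(4.784559 + 6.791671 + 5.383729) = 3.16·16.959960 = 53.593472 m
RSR: p² = 2 + d² − 2cos(α−β) + 2d(sin β − sin α) = 11.648405; p = √p² = 3.412976; φ = atan2(cos α − cos β, d − sin α + sin β) = -0.218813 rad; t = (α − φ) mod 2π = 1.826740 rad, q = (φ − β) mod 2π = 0.571342 rad → L = 3.16·(1.826740 + 3.412976 + 0.571342) = 3.16·5.811058 = 18.362944 m
LSR: p² = d² − 2 + 2cos(α−β) + 2d(sin α + sin β) = 24.855595; p = √p² = 4.985539; φ = atan2(−cos α − cos β, d + sin α + sin β) − atan2(−2, p) = 0.257089 rad; t = (φ − α) mod 2π = 4.932347 rad, q = (φ − β) mod 2π = 1.047244 rad → L = 3.16·(4.932347 + 4.985539 + 1.047244) = 3.16·10.965130 = 34.649812 m
RSL: p² = d² − 2 + 2cos(α−β) − 2d(sin α + sin β) = 19.030833; p = √p² = 4.362434; φ = atan2(cos α + cos β, d − sin α − sin β) − atan2(2, p) = -0.290511 rad; t = (α − φ) mod 2π = 1.898438 rad, q = (β − φ) mod 2π = 5.783541 rad → L = 3.16·(1.898438 + 4.362434 + 5.783541) = 3.16·12.044413 = 38.060345 m
RLR: c = (6 − d² + 2cos(α−β) + 2d(sin α − sin β))/8 = -0.456051; p = 2π − arccos c = 4.238837 rad; φ = atan2(cos α − cos β, d − sin α + sin β) = -0.218813 rad; t = (α − φ + p/2) mod 2π = 3.946158 rad, q = (α − β − t + p) mod 2π = 2.690761 rad → L = 3.16·(3.946158 + 4.238837 + 2.690761) = 3.16·10.875756 = 34.367388 m
LRL: c = (6 − d² + 2cos(α−β) − 2d(sin α − sin β))/8 = -4.765850, |c| > 1 → infeasible
Shortest: RSR with L = 18.362944 m ≈ 18.3629 m

18.3629 m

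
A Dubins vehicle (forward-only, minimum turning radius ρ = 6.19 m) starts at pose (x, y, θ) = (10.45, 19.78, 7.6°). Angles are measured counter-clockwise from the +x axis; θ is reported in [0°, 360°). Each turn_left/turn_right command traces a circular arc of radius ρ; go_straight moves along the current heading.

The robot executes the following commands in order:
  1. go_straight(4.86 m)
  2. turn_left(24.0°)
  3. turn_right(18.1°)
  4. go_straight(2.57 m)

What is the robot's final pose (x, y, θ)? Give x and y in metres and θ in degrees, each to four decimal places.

set_pose: (x, y, θ) = (10.4500, 19.7800, 7.6000°), ρ = 6.19
go_straight(4.86): x += 4.86·cos θ, y += 4.86·sin θ → (15.2673, 20.4228, 7.6000°)
turn_left(24.0°): centre at ρ to the left, rotate +24.0° → (17.6921, 21.2862, 31.6000°)
turn_right(18.1°): centre at ρ to the right, rotate −18.1° → (19.4906, 22.0330, 13.5000°)
go_straight(2.57): x += 2.57·cos θ, y += 2.57·sin θ → (21.9895, 22.6329, 13.5000°)

(21.9895, 22.6329, 13.5000°)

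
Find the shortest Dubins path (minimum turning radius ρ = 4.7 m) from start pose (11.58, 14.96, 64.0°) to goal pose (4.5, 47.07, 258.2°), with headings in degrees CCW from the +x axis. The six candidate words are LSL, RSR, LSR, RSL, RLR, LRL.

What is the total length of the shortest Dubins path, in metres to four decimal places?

45.0711 m

Let ψ = atan2(Δy, Δx) = atan2(32.11, -7.08) = 102.4343° be the start→goal bearing.
Normalize: d = |goal − start| / ρ = 32.881279/4.7 = 6.996017, α = (θ_start − ψ) mod 360° = 321.5657° = 5.612380 rad, β = (θ_goal − ψ) mod 360° = 155.7657° = 2.718624 rad.
Common terms: sin α = -0.621617, cos α = 0.783321, sin β = 0.410469, cos β = -0.911875, cos(α−β) = -0.969445, d² = 48.944251. Work in radians in the unit-radius frame; every candidate has L = ρ·(t + p + q).
LSL: p² = 2 + d² − 2cos(α−β) + 2d(sin α − sin β) = 38.442159; p = √p² = 6.200174; φ = atan2(cos β − cos α, d + sin α − sin β) = -0.276937 rad; t = (φ − α) mod 2π = 0.393868 rad, q = (β − φ) mod 2π = 2.995562 rad → L = 4.7·(0.393868 + 6.200174 + 2.995562) = 4.7·9.589604 = 45.071137 m
RSR: p² = 2 + d² − 2cos(α−β) + 2d(sin β − sin α) = 67.324124; p = √p² = 8.205128; φ = atan2(cos α − cos β, d − sin α + sin β) = 0.208101 rad; t = (α − φ) mod 2π = 5.404279 rad, q = (φ − β) mod 2π = 3.772662 rad → L = 4.7·(5.404279 + 8.205128 + 3.772662) = 4.7·17.382069 = 81.695725 m
LSR: p² = d² − 2 + 2cos(α−β) + 2d(sin α + sin β) = 42.050973; p = √p² = 6.484672; φ = atan2(−cos α − cos β, d + sin α + sin β) − atan2(−2, p) = 0.318108 rad; t = (φ − α) mod 2π = 0.988913 rad, q = (φ − β) mod 2π = 3.882669 rad → L = 4.7·(0.988913 + 6.484672 + 3.882669) = 4.7·11.356254 = 53.374395 m
RSL: p² = d² − 2 + 2cos(α−β) − 2d(sin α + sin β) = 47.959747; p = √p² = 6.925298; φ = atan2(cos α + cos β, d − sin α − sin β) − atan2(2, p) = -0.298982 rad; t = (α − φ) mod 2π = 5.911362 rad, q = (β − φ) mod 2π = 3.017606 rad → L = 4.7·(5.911362 + 6.925298 + 3.017606) = 4.7·15.854265 = 74.515047 m
RLR: c = (6 − d² + 2cos(α−β) + 2d(sin α − sin β))/8 = -7.415515, |c| > 1 → infeasible
LRL: c = (6 − d² + 2cos(α−β) − 2d(sin α − sin β))/8 = -3.805270, |c| > 1 → infeasible
Shortest: LSL with L = 45.071137 m ≈ 45.0711 m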